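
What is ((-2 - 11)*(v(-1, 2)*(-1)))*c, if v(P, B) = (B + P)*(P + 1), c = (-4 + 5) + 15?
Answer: 0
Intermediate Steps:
c = 16 (c = 1 + 15 = 16)
v(P, B) = (1 + P)*(B + P) (v(P, B) = (B + P)*(1 + P) = (1 + P)*(B + P))
((-2 - 11)*(v(-1, 2)*(-1)))*c = ((-2 - 11)*((2 - 1 + (-1)² + 2*(-1))*(-1)))*16 = -13*(2 - 1 + 1 - 2)*(-1)*16 = -0*(-1)*16 = -13*0*16 = 0*16 = 0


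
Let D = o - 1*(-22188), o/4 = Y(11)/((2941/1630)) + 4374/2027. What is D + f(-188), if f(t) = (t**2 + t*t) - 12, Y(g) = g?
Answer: 553796931824/5961407 ≈ 92897.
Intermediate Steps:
f(t) = -12 + 2*t**2 (f(t) = (t**2 + t**2) - 12 = 2*t**2 - 12 = -12 + 2*t**2)
o = 196832176/5961407 (o = 4*(11/((2941/1630)) + 4374/2027) = 4*(11/((2941*(1/1630))) + 4374*(1/2027)) = 4*(11/(2941/1630) + 4374/2027) = 4*(11*(1630/2941) + 4374/2027) = 4*(17930/2941 + 4374/2027) = 4*(49208044/5961407) = 196832176/5961407 ≈ 33.018)
D = 132468530692/5961407 (D = 196832176/5961407 - 1*(-22188) = 196832176/5961407 + 22188 = 132468530692/5961407 ≈ 22221.)
D + f(-188) = 132468530692/5961407 + (-12 + 2*(-188)**2) = 132468530692/5961407 + (-12 + 2*35344) = 132468530692/5961407 + (-12 + 70688) = 132468530692/5961407 + 70676 = 553796931824/5961407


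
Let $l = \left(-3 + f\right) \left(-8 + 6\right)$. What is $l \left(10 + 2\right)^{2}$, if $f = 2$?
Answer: $288$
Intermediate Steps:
$l = 2$ ($l = \left(-3 + 2\right) \left(-8 + 6\right) = \left(-1\right) \left(-2\right) = 2$)
$l \left(10 + 2\right)^{2} = 2 \left(10 + 2\right)^{2} = 2 \cdot 12^{2} = 2 \cdot 144 = 288$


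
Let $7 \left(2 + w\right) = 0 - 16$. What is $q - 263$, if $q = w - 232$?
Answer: $- \frac{3495}{7} \approx -499.29$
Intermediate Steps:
$w = - \frac{30}{7}$ ($w = -2 + \frac{0 - 16}{7} = -2 + \frac{1}{7} \left(-16\right) = -2 - \frac{16}{7} = - \frac{30}{7} \approx -4.2857$)
$q = - \frac{1654}{7}$ ($q = - \frac{30}{7} - 232 = - \frac{1654}{7} \approx -236.29$)
$q - 263 = - \frac{1654}{7} - 263 = - \frac{3495}{7}$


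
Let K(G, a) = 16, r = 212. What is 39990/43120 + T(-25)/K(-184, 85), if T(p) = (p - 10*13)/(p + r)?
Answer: 128371/146608 ≈ 0.87561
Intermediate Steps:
T(p) = (-130 + p)/(212 + p) (T(p) = (p - 10*13)/(p + 212) = (p - 130)/(212 + p) = (-130 + p)/(212 + p))
39990/43120 + T(-25)/K(-184, 85) = 39990/43120 + ((-130 - 25)/(212 - 25))/16 = 39990*(1/43120) + (-155/187)*(1/16) = 3999/4312 + ((1/187)*(-155))*(1/16) = 3999/4312 - 155/187*1/16 = 3999/4312 - 155/2992 = 128371/146608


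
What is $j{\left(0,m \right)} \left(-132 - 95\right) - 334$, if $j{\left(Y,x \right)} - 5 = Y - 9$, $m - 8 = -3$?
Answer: $574$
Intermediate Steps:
$m = 5$ ($m = 8 - 3 = 5$)
$j{\left(Y,x \right)} = -4 + Y$ ($j{\left(Y,x \right)} = 5 + \left(Y - 9\right) = 5 + \left(-9 + Y\right) = -4 + Y$)
$j{\left(0,m \right)} \left(-132 - 95\right) - 334 = \left(-4 + 0\right) \left(-132 - 95\right) - 334 = \left(-4\right) \left(-227\right) - 334 = 908 - 334 = 574$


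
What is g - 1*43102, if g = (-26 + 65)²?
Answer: -41581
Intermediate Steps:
g = 1521 (g = 39² = 1521)
g - 1*43102 = 1521 - 1*43102 = 1521 - 43102 = -41581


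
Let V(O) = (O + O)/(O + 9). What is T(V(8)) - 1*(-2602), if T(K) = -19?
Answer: 2583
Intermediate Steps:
V(O) = 2*O/(9 + O) (V(O) = (2*O)/(9 + O) = 2*O/(9 + O))
T(V(8)) - 1*(-2602) = -19 - 1*(-2602) = -19 + 2602 = 2583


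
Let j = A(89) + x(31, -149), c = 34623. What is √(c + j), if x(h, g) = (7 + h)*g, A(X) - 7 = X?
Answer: 7*√593 ≈ 170.46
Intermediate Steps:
A(X) = 7 + X
x(h, g) = g*(7 + h)
j = -5566 (j = (7 + 89) - 149*(7 + 31) = 96 - 149*38 = 96 - 5662 = -5566)
√(c + j) = √(34623 - 5566) = √29057 = 7*√593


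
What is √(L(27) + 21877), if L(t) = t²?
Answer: √22606 ≈ 150.35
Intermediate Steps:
√(L(27) + 21877) = √(27² + 21877) = √(729 + 21877) = √22606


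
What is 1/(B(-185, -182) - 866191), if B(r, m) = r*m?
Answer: -1/832521 ≈ -1.2012e-6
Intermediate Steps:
B(r, m) = m*r
1/(B(-185, -182) - 866191) = 1/(-182*(-185) - 866191) = 1/(33670 - 866191) = 1/(-832521) = -1/832521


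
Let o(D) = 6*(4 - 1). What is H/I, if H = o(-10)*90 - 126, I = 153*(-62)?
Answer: -83/527 ≈ -0.15750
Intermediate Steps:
o(D) = 18 (o(D) = 6*3 = 18)
I = -9486
H = 1494 (H = 18*90 - 126 = 1620 - 126 = 1494)
H/I = 1494/(-9486) = 1494*(-1/9486) = -83/527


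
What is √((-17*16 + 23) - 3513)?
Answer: 3*I*√418 ≈ 61.335*I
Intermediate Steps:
√((-17*16 + 23) - 3513) = √((-272 + 23) - 3513) = √(-249 - 3513) = √(-3762) = 3*I*√418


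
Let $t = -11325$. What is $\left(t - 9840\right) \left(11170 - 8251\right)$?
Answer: $-61780635$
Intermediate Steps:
$\left(t - 9840\right) \left(11170 - 8251\right) = \left(-11325 - 9840\right) \left(11170 - 8251\right) = \left(-21165\right) 2919 = -61780635$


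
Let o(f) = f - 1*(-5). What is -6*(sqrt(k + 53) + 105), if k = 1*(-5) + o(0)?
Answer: -630 - 6*sqrt(53) ≈ -673.68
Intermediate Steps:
o(f) = 5 + f (o(f) = f + 5 = 5 + f)
k = 0 (k = 1*(-5) + (5 + 0) = -5 + 5 = 0)
-6*(sqrt(k + 53) + 105) = -6*(sqrt(0 + 53) + 105) = -6*(sqrt(53) + 105) = -6*(105 + sqrt(53)) = -630 - 6*sqrt(53)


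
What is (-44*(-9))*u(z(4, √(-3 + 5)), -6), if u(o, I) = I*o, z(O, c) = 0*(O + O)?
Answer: 0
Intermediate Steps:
z(O, c) = 0 (z(O, c) = 0*(2*O) = 0)
(-44*(-9))*u(z(4, √(-3 + 5)), -6) = (-44*(-9))*(-6*0) = 396*0 = 0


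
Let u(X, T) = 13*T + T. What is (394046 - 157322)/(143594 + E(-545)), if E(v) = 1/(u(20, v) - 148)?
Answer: 613746424/372291377 ≈ 1.6486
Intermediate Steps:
u(X, T) = 14*T
E(v) = 1/(-148 + 14*v) (E(v) = 1/(14*v - 148) = 1/(-148 + 14*v))
(394046 - 157322)/(143594 + E(-545)) = (394046 - 157322)/(143594 + 1/(2*(-74 + 7*(-545)))) = 236724/(143594 + 1/(2*(-74 - 3815))) = 236724/(143594 + (1/2)/(-3889)) = 236724/(143594 + (1/2)*(-1/3889)) = 236724/(143594 - 1/7778) = 236724/(1116874131/7778) = 236724*(7778/1116874131) = 613746424/372291377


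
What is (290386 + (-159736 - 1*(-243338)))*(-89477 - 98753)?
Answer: -70395761240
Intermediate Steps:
(290386 + (-159736 - 1*(-243338)))*(-89477 - 98753) = (290386 + (-159736 + 243338))*(-188230) = (290386 + 83602)*(-188230) = 373988*(-188230) = -70395761240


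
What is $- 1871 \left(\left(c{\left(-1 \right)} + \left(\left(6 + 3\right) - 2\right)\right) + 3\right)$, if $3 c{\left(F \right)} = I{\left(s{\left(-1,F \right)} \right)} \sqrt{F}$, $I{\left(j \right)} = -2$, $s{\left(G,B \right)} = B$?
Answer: $-18710 + \frac{3742 i}{3} \approx -18710.0 + 1247.3 i$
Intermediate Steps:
$c{\left(F \right)} = - \frac{2 \sqrt{F}}{3}$ ($c{\left(F \right)} = \frac{\left(-2\right) \sqrt{F}}{3} = - \frac{2 \sqrt{F}}{3}$)
$- 1871 \left(\left(c{\left(-1 \right)} + \left(\left(6 + 3\right) - 2\right)\right) + 3\right) = - 1871 \left(\left(- \frac{2 \sqrt{-1}}{3} + \left(\left(6 + 3\right) - 2\right)\right) + 3\right) = - 1871 \left(\left(- \frac{2 i}{3} + \left(9 - 2\right)\right) + 3\right) = - 1871 \left(\left(- \frac{2 i}{3} + 7\right) + 3\right) = - 1871 \left(\left(7 - \frac{2 i}{3}\right) + 3\right) = - 1871 \left(10 - \frac{2 i}{3}\right) = -18710 + \frac{3742 i}{3}$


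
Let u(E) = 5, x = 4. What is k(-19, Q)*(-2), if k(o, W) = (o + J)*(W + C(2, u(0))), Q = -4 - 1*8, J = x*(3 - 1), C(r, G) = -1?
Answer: -286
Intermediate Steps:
J = 8 (J = 4*(3 - 1) = 4*2 = 8)
Q = -12 (Q = -4 - 8 = -12)
k(o, W) = (-1 + W)*(8 + o) (k(o, W) = (o + 8)*(W - 1) = (8 + o)*(-1 + W) = (-1 + W)*(8 + o))
k(-19, Q)*(-2) = (-8 - 1*(-19) + 8*(-12) - 12*(-19))*(-2) = (-8 + 19 - 96 + 228)*(-2) = 143*(-2) = -286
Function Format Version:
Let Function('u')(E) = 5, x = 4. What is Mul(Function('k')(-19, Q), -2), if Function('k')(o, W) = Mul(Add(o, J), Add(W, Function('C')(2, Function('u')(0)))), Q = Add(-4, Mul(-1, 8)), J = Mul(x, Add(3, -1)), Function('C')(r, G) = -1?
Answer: -286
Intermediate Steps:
J = 8 (J = Mul(4, Add(3, -1)) = Mul(4, 2) = 8)
Q = -12 (Q = Add(-4, -8) = -12)
Function('k')(o, W) = Mul(Add(-1, W), Add(8, o)) (Function('k')(o, W) = Mul(Add(o, 8), Add(W, -1)) = Mul(Add(8, o), Add(-1, W)) = Mul(Add(-1, W), Add(8, o)))
Mul(Function('k')(-19, Q), -2) = Mul(Add(-8, Mul(-1, -19), Mul(8, -12), Mul(-12, -19)), -2) = Mul(Add(-8, 19, -96, 228), -2) = Mul(143, -2) = -286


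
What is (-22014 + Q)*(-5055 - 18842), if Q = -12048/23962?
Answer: 6302971348926/11981 ≈ 5.2608e+8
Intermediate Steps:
Q = -6024/11981 (Q = -12048*1/23962 = -6024/11981 ≈ -0.50280)
(-22014 + Q)*(-5055 - 18842) = (-22014 - 6024/11981)*(-5055 - 18842) = -263755758/11981*(-23897) = 6302971348926/11981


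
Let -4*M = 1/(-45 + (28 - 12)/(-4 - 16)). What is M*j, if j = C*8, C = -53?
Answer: -530/229 ≈ -2.3144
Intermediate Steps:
M = 5/916 (M = -1/(4*(-45 + (28 - 12)/(-4 - 16))) = -1/(4*(-45 + 16/(-20))) = -1/(4*(-45 + 16*(-1/20))) = -1/(4*(-45 - ⅘)) = -1/(4*(-229/5)) = -¼*(-5/229) = 5/916 ≈ 0.0054585)
j = -424 (j = -53*8 = -424)
M*j = (5/916)*(-424) = -530/229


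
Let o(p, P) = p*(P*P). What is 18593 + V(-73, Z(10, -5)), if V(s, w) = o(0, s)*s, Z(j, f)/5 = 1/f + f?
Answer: 18593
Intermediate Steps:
o(p, P) = p*P²
Z(j, f) = 5*f + 5/f (Z(j, f) = 5*(1/f + f) = 5*(f + 1/f) = 5*f + 5/f)
V(s, w) = 0 (V(s, w) = (0*s²)*s = 0*s = 0)
18593 + V(-73, Z(10, -5)) = 18593 + 0 = 18593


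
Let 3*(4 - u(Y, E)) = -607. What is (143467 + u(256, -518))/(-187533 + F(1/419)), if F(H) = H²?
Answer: -18917575555/24692610759 ≈ -0.76612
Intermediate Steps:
u(Y, E) = 619/3 (u(Y, E) = 4 - ⅓*(-607) = 4 + 607/3 = 619/3)
(143467 + u(256, -518))/(-187533 + F(1/419)) = (143467 + 619/3)/(-187533 + (1/419)²) = 431020/(3*(-187533 + (1/419)²)) = 431020/(3*(-187533 + 1/175561)) = 431020/(3*(-32923481012/175561)) = (431020/3)*(-175561/32923481012) = -18917575555/24692610759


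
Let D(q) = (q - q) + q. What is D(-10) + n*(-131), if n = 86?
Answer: -11276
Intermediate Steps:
D(q) = q (D(q) = 0 + q = q)
D(-10) + n*(-131) = -10 + 86*(-131) = -10 - 11266 = -11276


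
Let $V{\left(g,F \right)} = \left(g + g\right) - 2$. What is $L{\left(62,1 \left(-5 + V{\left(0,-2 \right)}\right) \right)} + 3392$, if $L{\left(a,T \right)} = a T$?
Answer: $2958$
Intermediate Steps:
$V{\left(g,F \right)} = -2 + 2 g$ ($V{\left(g,F \right)} = 2 g - 2 = -2 + 2 g$)
$L{\left(a,T \right)} = T a$
$L{\left(62,1 \left(-5 + V{\left(0,-2 \right)}\right) \right)} + 3392 = 1 \left(-5 + \left(-2 + 2 \cdot 0\right)\right) 62 + 3392 = 1 \left(-5 + \left(-2 + 0\right)\right) 62 + 3392 = 1 \left(-5 - 2\right) 62 + 3392 = 1 \left(-7\right) 62 + 3392 = \left(-7\right) 62 + 3392 = -434 + 3392 = 2958$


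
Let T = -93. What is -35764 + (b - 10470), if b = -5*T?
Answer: -45769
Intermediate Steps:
b = 465 (b = -5*(-93) = 465)
-35764 + (b - 10470) = -35764 + (465 - 10470) = -35764 - 10005 = -45769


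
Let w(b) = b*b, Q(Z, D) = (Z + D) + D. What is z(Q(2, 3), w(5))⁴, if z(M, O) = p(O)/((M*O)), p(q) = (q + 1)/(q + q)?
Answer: 28561/625000000000000 ≈ 4.5698e-11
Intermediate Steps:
Q(Z, D) = Z + 2*D (Q(Z, D) = (D + Z) + D = Z + 2*D)
w(b) = b²
p(q) = (1 + q)/(2*q) (p(q) = (1 + q)/((2*q)) = (1 + q)*(1/(2*q)) = (1 + q)/(2*q))
z(M, O) = (1 + O)/(2*M*O²) (z(M, O) = ((1 + O)/(2*O))/((M*O)) = ((1 + O)/(2*O))*(1/(M*O)) = (1 + O)/(2*M*O²))
z(Q(2, 3), w(5))⁴ = ((1 + 5²)/(2*(2 + 2*3)*(5²)²))⁴ = ((½)*(1 + 25)/((2 + 6)*25²))⁴ = ((½)*(1/625)*26/8)⁴ = ((½)*(⅛)*(1/625)*26)⁴ = (13/5000)⁴ = 28561/625000000000000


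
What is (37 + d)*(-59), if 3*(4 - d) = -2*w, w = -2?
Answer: -7021/3 ≈ -2340.3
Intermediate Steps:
d = 8/3 (d = 4 - (-2)*(-2)/3 = 4 - ⅓*4 = 4 - 4/3 = 8/3 ≈ 2.6667)
(37 + d)*(-59) = (37 + 8/3)*(-59) = (119/3)*(-59) = -7021/3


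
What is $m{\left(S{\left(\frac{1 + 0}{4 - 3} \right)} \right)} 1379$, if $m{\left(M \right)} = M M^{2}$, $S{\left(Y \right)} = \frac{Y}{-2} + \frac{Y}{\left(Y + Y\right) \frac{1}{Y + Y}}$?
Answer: $\frac{1379}{8} \approx 172.38$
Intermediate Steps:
$S{\left(Y \right)} = \frac{Y}{2}$ ($S{\left(Y \right)} = Y \left(- \frac{1}{2}\right) + \frac{Y}{2 Y \frac{1}{2 Y}} = - \frac{Y}{2} + \frac{Y}{2 Y \frac{1}{2 Y}} = - \frac{Y}{2} + \frac{Y}{1} = - \frac{Y}{2} + Y 1 = - \frac{Y}{2} + Y = \frac{Y}{2}$)
$m{\left(M \right)} = M^{3}$
$m{\left(S{\left(\frac{1 + 0}{4 - 3} \right)} \right)} 1379 = \left(\frac{\left(1 + 0\right) \frac{1}{4 - 3}}{2}\right)^{3} \cdot 1379 = \left(\frac{1 \cdot 1^{-1}}{2}\right)^{3} \cdot 1379 = \left(\frac{1 \cdot 1}{2}\right)^{3} \cdot 1379 = \left(\frac{1}{2} \cdot 1\right)^{3} \cdot 1379 = \left(\frac{1}{2}\right)^{3} \cdot 1379 = \frac{1}{8} \cdot 1379 = \frac{1379}{8}$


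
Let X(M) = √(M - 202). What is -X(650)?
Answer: -8*√7 ≈ -21.166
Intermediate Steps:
X(M) = √(-202 + M)
-X(650) = -√(-202 + 650) = -√448 = -8*√7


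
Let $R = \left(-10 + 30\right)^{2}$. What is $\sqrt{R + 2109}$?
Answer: $\sqrt{2509} \approx 50.09$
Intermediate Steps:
$R = 400$ ($R = 20^{2} = 400$)
$\sqrt{R + 2109} = \sqrt{400 + 2109} = \sqrt{2509}$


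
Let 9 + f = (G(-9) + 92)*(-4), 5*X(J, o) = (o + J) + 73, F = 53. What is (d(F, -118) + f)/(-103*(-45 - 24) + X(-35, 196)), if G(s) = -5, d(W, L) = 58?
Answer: -1495/35769 ≈ -0.041796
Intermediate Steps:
X(J, o) = 73/5 + J/5 + o/5 (X(J, o) = ((o + J) + 73)/5 = ((J + o) + 73)/5 = (73 + J + o)/5 = 73/5 + J/5 + o/5)
f = -357 (f = -9 + (-5 + 92)*(-4) = -9 + 87*(-4) = -9 - 348 = -357)
(d(F, -118) + f)/(-103*(-45 - 24) + X(-35, 196)) = (58 - 357)/(-103*(-45 - 24) + (73/5 + (⅕)*(-35) + (⅕)*196)) = -299/(-103*(-69) + (73/5 - 7 + 196/5)) = -299/(7107 + 234/5) = -299/35769/5 = -299*5/35769 = -1495/35769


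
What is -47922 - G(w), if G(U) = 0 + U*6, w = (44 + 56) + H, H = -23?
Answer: -48384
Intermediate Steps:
w = 77 (w = (44 + 56) - 23 = 100 - 23 = 77)
G(U) = 6*U (G(U) = 0 + 6*U = 6*U)
-47922 - G(w) = -47922 - 6*77 = -47922 - 1*462 = -47922 - 462 = -48384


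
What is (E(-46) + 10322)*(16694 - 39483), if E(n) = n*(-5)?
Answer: -240469528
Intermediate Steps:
E(n) = -5*n
(E(-46) + 10322)*(16694 - 39483) = (-5*(-46) + 10322)*(16694 - 39483) = (230 + 10322)*(-22789) = 10552*(-22789) = -240469528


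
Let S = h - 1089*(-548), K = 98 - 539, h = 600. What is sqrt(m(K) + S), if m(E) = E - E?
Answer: 2*sqrt(149343) ≈ 772.90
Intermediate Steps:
K = -441
m(E) = 0
S = 597372 (S = 600 - 1089*(-548) = 600 + 596772 = 597372)
sqrt(m(K) + S) = sqrt(0 + 597372) = sqrt(597372) = 2*sqrt(149343)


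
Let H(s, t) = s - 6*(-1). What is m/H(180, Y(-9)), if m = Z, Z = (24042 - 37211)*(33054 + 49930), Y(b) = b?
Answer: -546408148/93 ≈ -5.8754e+6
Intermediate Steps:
H(s, t) = 6 + s (H(s, t) = s + 6 = 6 + s)
Z = -1092816296 (Z = -13169*82984 = -1092816296)
m = -1092816296
m/H(180, Y(-9)) = -1092816296/(6 + 180) = -1092816296/186 = -1092816296*1/186 = -546408148/93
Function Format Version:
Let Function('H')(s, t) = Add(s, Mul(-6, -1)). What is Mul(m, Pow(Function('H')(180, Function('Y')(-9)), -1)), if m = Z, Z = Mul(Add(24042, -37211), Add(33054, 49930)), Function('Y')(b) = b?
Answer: Rational(-546408148, 93) ≈ -5.8754e+6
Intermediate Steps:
Function('H')(s, t) = Add(6, s) (Function('H')(s, t) = Add(s, 6) = Add(6, s))
Z = -1092816296 (Z = Mul(-13169, 82984) = -1092816296)
m = -1092816296
Mul(m, Pow(Function('H')(180, Function('Y')(-9)), -1)) = Mul(-1092816296, Pow(Add(6, 180), -1)) = Mul(-1092816296, Pow(186, -1)) = Mul(-1092816296, Rational(1, 186)) = Rational(-546408148, 93)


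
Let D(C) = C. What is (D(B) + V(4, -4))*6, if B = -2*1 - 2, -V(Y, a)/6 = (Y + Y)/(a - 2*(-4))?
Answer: -96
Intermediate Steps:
V(Y, a) = -12*Y/(8 + a) (V(Y, a) = -6*(Y + Y)/(a - 2*(-4)) = -6*2*Y/(a + 8) = -6*2*Y/(8 + a) = -12*Y/(8 + a))
B = -4 (B = -2 - 2 = -4)
(D(B) + V(4, -4))*6 = (-4 - 12*4/(8 - 4))*6 = (-4 - 12*4/4)*6 = (-4 - 12*4*1/4)*6 = (-4 - 12)*6 = -16*6 = -96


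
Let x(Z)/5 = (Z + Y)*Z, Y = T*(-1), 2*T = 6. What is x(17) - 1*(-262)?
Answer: 1452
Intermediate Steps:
T = 3 (T = (½)*6 = 3)
Y = -3 (Y = 3*(-1) = -3)
x(Z) = 5*Z*(-3 + Z) (x(Z) = 5*((Z - 3)*Z) = 5*((-3 + Z)*Z) = 5*(Z*(-3 + Z)) = 5*Z*(-3 + Z))
x(17) - 1*(-262) = 5*17*(-3 + 17) - 1*(-262) = 5*17*14 + 262 = 1190 + 262 = 1452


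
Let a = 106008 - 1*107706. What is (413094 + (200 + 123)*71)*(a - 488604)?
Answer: -213784910154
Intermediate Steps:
a = -1698 (a = 106008 - 107706 = -1698)
(413094 + (200 + 123)*71)*(a - 488604) = (413094 + (200 + 123)*71)*(-1698 - 488604) = (413094 + 323*71)*(-490302) = (413094 + 22933)*(-490302) = 436027*(-490302) = -213784910154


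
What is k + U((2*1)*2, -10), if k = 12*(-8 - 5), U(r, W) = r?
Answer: -152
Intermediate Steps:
k = -156 (k = 12*(-13) = -156)
k + U((2*1)*2, -10) = -156 + (2*1)*2 = -156 + 2*2 = -156 + 4 = -152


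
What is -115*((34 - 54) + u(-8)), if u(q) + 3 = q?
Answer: 3565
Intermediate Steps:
u(q) = -3 + q
-115*((34 - 54) + u(-8)) = -115*((34 - 54) + (-3 - 8)) = -115*(-20 - 11) = -115*(-31) = 3565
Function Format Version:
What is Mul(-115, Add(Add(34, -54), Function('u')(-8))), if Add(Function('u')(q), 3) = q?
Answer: 3565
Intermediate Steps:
Function('u')(q) = Add(-3, q)
Mul(-115, Add(Add(34, -54), Function('u')(-8))) = Mul(-115, Add(Add(34, -54), Add(-3, -8))) = Mul(-115, Add(-20, -11)) = Mul(-115, -31) = 3565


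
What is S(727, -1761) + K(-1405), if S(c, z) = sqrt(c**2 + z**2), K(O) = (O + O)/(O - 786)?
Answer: 2810/2191 + 5*sqrt(145186) ≈ 1906.4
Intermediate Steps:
K(O) = 2*O/(-786 + O) (K(O) = (2*O)/(-786 + O) = 2*O/(-786 + O))
S(727, -1761) + K(-1405) = sqrt(727**2 + (-1761)**2) + 2*(-1405)/(-786 - 1405) = sqrt(528529 + 3101121) + 2*(-1405)/(-2191) = sqrt(3629650) + 2*(-1405)*(-1/2191) = 5*sqrt(145186) + 2810/2191 = 2810/2191 + 5*sqrt(145186)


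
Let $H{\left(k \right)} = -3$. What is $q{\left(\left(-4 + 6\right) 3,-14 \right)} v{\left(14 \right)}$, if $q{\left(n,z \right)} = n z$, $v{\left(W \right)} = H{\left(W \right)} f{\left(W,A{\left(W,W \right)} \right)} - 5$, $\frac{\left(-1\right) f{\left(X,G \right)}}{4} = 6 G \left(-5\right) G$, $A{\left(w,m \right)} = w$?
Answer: $5927460$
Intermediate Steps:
$f{\left(X,G \right)} = 120 G^{2}$ ($f{\left(X,G \right)} = - 4 \cdot 6 G \left(-5\right) G = - 4 - 30 G G = - 4 \left(- 30 G^{2}\right) = 120 G^{2}$)
$v{\left(W \right)} = -5 - 360 W^{2}$ ($v{\left(W \right)} = - 3 \cdot 120 W^{2} - 5 = - 360 W^{2} - 5 = -5 - 360 W^{2}$)
$q{\left(\left(-4 + 6\right) 3,-14 \right)} v{\left(14 \right)} = \left(-4 + 6\right) 3 \left(-14\right) \left(-5 - 360 \cdot 14^{2}\right) = 2 \cdot 3 \left(-14\right) \left(-5 - 70560\right) = 6 \left(-14\right) \left(-5 - 70560\right) = \left(-84\right) \left(-70565\right) = 5927460$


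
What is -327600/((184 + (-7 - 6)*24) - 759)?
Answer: 327600/887 ≈ 369.33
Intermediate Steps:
-327600/((184 + (-7 - 6)*24) - 759) = -327600/((184 - 13*24) - 759) = -327600/((184 - 312) - 759) = -327600/(-128 - 759) = -327600/(-887) = -327600*(-1)/887 = -50*(-6552/887) = 327600/887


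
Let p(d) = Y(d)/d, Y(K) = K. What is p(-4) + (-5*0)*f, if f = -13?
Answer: 1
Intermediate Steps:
p(d) = 1 (p(d) = d/d = 1)
p(-4) + (-5*0)*f = 1 - 5*0*(-13) = 1 + 0*(-13) = 1 + 0 = 1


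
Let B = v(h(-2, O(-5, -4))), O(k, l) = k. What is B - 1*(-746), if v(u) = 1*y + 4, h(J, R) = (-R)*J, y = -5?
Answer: 745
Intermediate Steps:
h(J, R) = -J*R
v(u) = -1 (v(u) = 1*(-5) + 4 = -5 + 4 = -1)
B = -1
B - 1*(-746) = -1 - 1*(-746) = -1 + 746 = 745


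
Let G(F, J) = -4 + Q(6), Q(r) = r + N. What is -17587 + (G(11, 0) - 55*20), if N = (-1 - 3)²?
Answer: -18669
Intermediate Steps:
N = 16 (N = (-4)² = 16)
Q(r) = 16 + r (Q(r) = r + 16 = 16 + r)
G(F, J) = 18 (G(F, J) = -4 + (16 + 6) = -4 + 22 = 18)
-17587 + (G(11, 0) - 55*20) = -17587 + (18 - 55*20) = -17587 + (18 - 1100) = -17587 - 1082 = -18669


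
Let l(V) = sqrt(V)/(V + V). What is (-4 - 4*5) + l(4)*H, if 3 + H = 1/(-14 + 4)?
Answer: -991/40 ≈ -24.775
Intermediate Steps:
l(V) = 1/(2*sqrt(V)) (l(V) = sqrt(V)/((2*V)) = (1/(2*V))*sqrt(V) = 1/(2*sqrt(V)))
H = -31/10 (H = -3 + 1/(-14 + 4) = -3 + 1/(-10) = -3 - 1/10 = -31/10 ≈ -3.1000)
(-4 - 4*5) + l(4)*H = (-4 - 4*5) + (1/(2*sqrt(4)))*(-31/10) = (-4 - 20) + ((1/2)*(1/2))*(-31/10) = -24 + (1/4)*(-31/10) = -24 - 31/40 = -991/40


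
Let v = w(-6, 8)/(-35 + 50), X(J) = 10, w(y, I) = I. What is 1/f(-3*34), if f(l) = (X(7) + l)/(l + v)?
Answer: 761/690 ≈ 1.1029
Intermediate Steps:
v = 8/15 (v = 8/(-35 + 50) = 8/15 ≈ 0.53333)
f(l) = (10 + l)/(8/15 + l) (f(l) = (10 + l)/(l + 8/15) = (10 + l)/(8/15 + l))
1/f(-3*34) = 1/(15*(10 - 3*34)/(8 + 15*(-3*34))) = 1/(15*(10 - 102)/(8 + 15*(-102))) = 1/(15*(-92)/(8 - 1530)) = 1/(15*(-92)/(-1522)) = 1/(15*(-1/1522)*(-92)) = 1/(690/761) = 761/690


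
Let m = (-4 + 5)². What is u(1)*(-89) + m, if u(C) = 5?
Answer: -444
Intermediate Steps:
m = 1 (m = 1² = 1)
u(1)*(-89) + m = 5*(-89) + 1 = -445 + 1 = -444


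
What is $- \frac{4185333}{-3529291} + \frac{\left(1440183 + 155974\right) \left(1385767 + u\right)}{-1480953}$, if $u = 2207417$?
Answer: $- \frac{6747162112171770353}{1742238031441} \approx -3.8727 \cdot 10^{6}$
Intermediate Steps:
$- \frac{4185333}{-3529291} + \frac{\left(1440183 + 155974\right) \left(1385767 + u\right)}{-1480953} = - \frac{4185333}{-3529291} + \frac{\left(1440183 + 155974\right) \left(1385767 + 2207417\right)}{-1480953} = \left(-4185333\right) \left(- \frac{1}{3529291}\right) + 1596157 \cdot 3593184 \left(- \frac{1}{1480953}\right) = \frac{4185333}{3529291} + 5735285793888 \left(- \frac{1}{1480953}\right) = \frac{4185333}{3529291} - \frac{1911761931296}{493651} = - \frac{6747162112171770353}{1742238031441}$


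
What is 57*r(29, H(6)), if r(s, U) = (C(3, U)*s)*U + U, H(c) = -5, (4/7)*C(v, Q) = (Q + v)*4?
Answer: 115425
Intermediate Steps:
C(v, Q) = 7*Q + 7*v (C(v, Q) = 7*((Q + v)*4)/4 = 7*(4*Q + 4*v)/4 = 7*Q + 7*v)
r(s, U) = U + U*s*(21 + 7*U) (r(s, U) = ((7*U + 7*3)*s)*U + U = ((7*U + 21)*s)*U + U = ((21 + 7*U)*s)*U + U = (s*(21 + 7*U))*U + U = U*s*(21 + 7*U) + U = U + U*s*(21 + 7*U))
57*r(29, H(6)) = 57*(-5*(1 + 7*29*(3 - 5))) = 57*(-5*(1 + 7*29*(-2))) = 57*(-5*(1 - 406)) = 57*(-5*(-405)) = 57*2025 = 115425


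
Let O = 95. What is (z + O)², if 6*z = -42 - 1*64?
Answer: 53824/9 ≈ 5980.4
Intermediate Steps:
z = -53/3 (z = (-42 - 1*64)/6 = (-42 - 64)/6 = (⅙)*(-106) = -53/3 ≈ -17.667)
(z + O)² = (-53/3 + 95)² = (232/3)² = 53824/9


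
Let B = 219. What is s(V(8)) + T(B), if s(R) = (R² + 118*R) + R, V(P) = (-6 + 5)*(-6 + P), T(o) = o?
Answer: -15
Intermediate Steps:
V(P) = 6 - P (V(P) = -(-6 + P) = 6 - P)
s(R) = R² + 119*R
s(V(8)) + T(B) = (6 - 1*8)*(119 + (6 - 1*8)) + 219 = (6 - 8)*(119 + (6 - 8)) + 219 = -2*(119 - 2) + 219 = -2*117 + 219 = -234 + 219 = -15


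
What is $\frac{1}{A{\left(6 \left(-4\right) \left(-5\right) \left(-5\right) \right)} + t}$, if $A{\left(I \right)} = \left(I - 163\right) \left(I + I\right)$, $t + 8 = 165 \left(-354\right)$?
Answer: $\frac{1}{857182} \approx 1.1666 \cdot 10^{-6}$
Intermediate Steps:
$t = -58418$ ($t = -8 + 165 \left(-354\right) = -8 - 58410 = -58418$)
$A{\left(I \right)} = 2 I \left(-163 + I\right)$ ($A{\left(I \right)} = \left(-163 + I\right) 2 I = 2 I \left(-163 + I\right)$)
$\frac{1}{A{\left(6 \left(-4\right) \left(-5\right) \left(-5\right) \right)} + t} = \frac{1}{2 \cdot 6 \left(-4\right) \left(-5\right) \left(-5\right) \left(-163 + 6 \left(-4\right) \left(-5\right) \left(-5\right)\right) - 58418} = \frac{1}{2 \left(-24\right) \left(-5\right) \left(-5\right) \left(-163 + \left(-24\right) \left(-5\right) \left(-5\right)\right) - 58418} = \frac{1}{2 \cdot 120 \left(-5\right) \left(-163 + 120 \left(-5\right)\right) - 58418} = \frac{1}{2 \left(-600\right) \left(-163 - 600\right) - 58418} = \frac{1}{2 \left(-600\right) \left(-763\right) - 58418} = \frac{1}{915600 - 58418} = \frac{1}{857182}$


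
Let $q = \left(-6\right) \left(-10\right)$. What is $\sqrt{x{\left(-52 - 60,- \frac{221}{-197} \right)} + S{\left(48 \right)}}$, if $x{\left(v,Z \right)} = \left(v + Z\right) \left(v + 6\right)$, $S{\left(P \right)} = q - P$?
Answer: $\frac{\sqrt{456591234}}{197} \approx 108.47$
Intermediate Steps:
$q = 60$
$S{\left(P \right)} = 60 - P$
$x{\left(v,Z \right)} = \left(6 + v\right) \left(Z + v\right)$ ($x{\left(v,Z \right)} = \left(Z + v\right) \left(6 + v\right) = \left(6 + v\right) \left(Z + v\right)$)
$\sqrt{x{\left(-52 - 60,- \frac{221}{-197} \right)} + S{\left(48 \right)}} = \sqrt{\left(\left(-52 - 60\right)^{2} + 6 \left(- \frac{221}{-197}\right) + 6 \left(-52 - 60\right) + - \frac{221}{-197} \left(-52 - 60\right)\right) + \left(60 - 48\right)} = \sqrt{\left(\left(-112\right)^{2} + 6 \left(\left(-221\right) \left(- \frac{1}{197}\right)\right) + 6 \left(-112\right) + \left(-221\right) \left(- \frac{1}{197}\right) \left(-112\right)\right) + \left(60 - 48\right)} = \sqrt{\left(12544 + 6 \cdot \frac{221}{197} - 672 + \frac{221}{197} \left(-112\right)\right) + 12} = \sqrt{\left(12544 + \frac{1326}{197} - 672 - \frac{24752}{197}\right) + 12} = \sqrt{\frac{2315358}{197} + 12} = \sqrt{\frac{2317722}{197}} = \frac{\sqrt{456591234}}{197}$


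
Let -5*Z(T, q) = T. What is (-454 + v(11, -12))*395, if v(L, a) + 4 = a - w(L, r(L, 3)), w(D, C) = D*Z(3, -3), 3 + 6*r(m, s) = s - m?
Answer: -183043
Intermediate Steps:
Z(T, q) = -T/5
r(m, s) = -1/2 - m/6 + s/6 (r(m, s) = -1/2 + (s - m)/6 = -1/2 + (-m/6 + s/6) = -1/2 - m/6 + s/6)
w(D, C) = -3*D/5 (w(D, C) = D*(-1/5*3) = D*(-3/5) = -3*D/5)
v(L, a) = -4 + a + 3*L/5 (v(L, a) = -4 + (a - (-3)*L/5) = -4 + (a + 3*L/5) = -4 + a + 3*L/5)
(-454 + v(11, -12))*395 = (-454 + (-4 - 12 + (3/5)*11))*395 = (-454 + (-4 - 12 + 33/5))*395 = (-454 - 47/5)*395 = -2317/5*395 = -183043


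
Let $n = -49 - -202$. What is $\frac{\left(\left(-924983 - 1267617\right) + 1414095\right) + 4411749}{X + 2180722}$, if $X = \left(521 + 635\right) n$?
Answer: $\frac{1816622}{1178795} \approx 1.5411$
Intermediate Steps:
$n = 153$ ($n = -49 + 202 = 153$)
$X = 176868$ ($X = \left(521 + 635\right) 153 = 1156 \cdot 153 = 176868$)
$\frac{\left(\left(-924983 - 1267617\right) + 1414095\right) + 4411749}{X + 2180722} = \frac{\left(\left(-924983 - 1267617\right) + 1414095\right) + 4411749}{176868 + 2180722} = \frac{\left(-2192600 + 1414095\right) + 4411749}{2357590} = \left(-778505 + 4411749\right) \frac{1}{2357590} = 3633244 \cdot \frac{1}{2357590} = \frac{1816622}{1178795}$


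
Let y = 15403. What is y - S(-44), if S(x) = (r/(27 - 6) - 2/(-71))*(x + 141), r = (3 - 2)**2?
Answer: 22954912/1491 ≈ 15396.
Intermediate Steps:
r = 1 (r = 1**2 = 1)
S(x) = 5311/497 + 113*x/1491 (S(x) = (1/(27 - 6) - 2/(-71))*(x + 141) = (1/21 - 2*(-1/71))*(141 + x) = (1*(1/21) + 2/71)*(141 + x) = (1/21 + 2/71)*(141 + x) = 113*(141 + x)/1491 = 5311/497 + 113*x/1491)
y - S(-44) = 15403 - (5311/497 + (113/1491)*(-44)) = 15403 - (5311/497 - 4972/1491) = 15403 - 1*10961/1491 = 15403 - 10961/1491 = 22954912/1491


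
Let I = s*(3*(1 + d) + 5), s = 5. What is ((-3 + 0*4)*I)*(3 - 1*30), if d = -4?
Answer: -1620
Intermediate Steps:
I = -20 (I = 5*(3*(1 - 4) + 5) = 5*(3*(-3) + 5) = 5*(-9 + 5) = 5*(-4) = -20)
((-3 + 0*4)*I)*(3 - 1*30) = ((-3 + 0*4)*(-20))*(3 - 1*30) = ((-3 + 0)*(-20))*(3 - 30) = -3*(-20)*(-27) = 60*(-27) = -1620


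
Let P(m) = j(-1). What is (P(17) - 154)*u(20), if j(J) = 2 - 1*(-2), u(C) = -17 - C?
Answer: 5550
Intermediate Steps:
j(J) = 4 (j(J) = 2 + 2 = 4)
P(m) = 4
(P(17) - 154)*u(20) = (4 - 154)*(-17 - 1*20) = -150*(-17 - 20) = -150*(-37) = 5550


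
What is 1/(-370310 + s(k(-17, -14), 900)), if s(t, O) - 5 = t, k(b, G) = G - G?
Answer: -1/370305 ≈ -2.7005e-6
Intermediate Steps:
k(b, G) = 0
s(t, O) = 5 + t
1/(-370310 + s(k(-17, -14), 900)) = 1/(-370310 + (5 + 0)) = 1/(-370310 + 5) = 1/(-370305) = -1/370305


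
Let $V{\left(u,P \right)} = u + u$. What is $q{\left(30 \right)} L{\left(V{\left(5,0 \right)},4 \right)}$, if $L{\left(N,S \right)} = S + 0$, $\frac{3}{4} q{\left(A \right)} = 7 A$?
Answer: $1120$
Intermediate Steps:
$V{\left(u,P \right)} = 2 u$
$q{\left(A \right)} = \frac{28 A}{3}$ ($q{\left(A \right)} = \frac{4 \cdot 7 A}{3} = \frac{28 A}{3}$)
$L{\left(N,S \right)} = S$
$q{\left(30 \right)} L{\left(V{\left(5,0 \right)},4 \right)} = \frac{28}{3} \cdot 30 \cdot 4 = 280 \cdot 4 = 1120$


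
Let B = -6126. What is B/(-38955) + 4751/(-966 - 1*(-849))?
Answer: -61452821/1519245 ≈ -40.450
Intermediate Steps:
B/(-38955) + 4751/(-966 - 1*(-849)) = -6126/(-38955) + 4751/(-966 - 1*(-849)) = -6126*(-1/38955) + 4751/(-966 + 849) = 2042/12985 + 4751/(-117) = 2042/12985 + 4751*(-1/117) = 2042/12985 - 4751/117 = -61452821/1519245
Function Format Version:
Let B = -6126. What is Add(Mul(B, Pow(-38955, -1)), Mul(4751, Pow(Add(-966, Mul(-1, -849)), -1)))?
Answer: Rational(-61452821, 1519245) ≈ -40.450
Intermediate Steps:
Add(Mul(B, Pow(-38955, -1)), Mul(4751, Pow(Add(-966, Mul(-1, -849)), -1))) = Add(Mul(-6126, Pow(-38955, -1)), Mul(4751, Pow(Add(-966, Mul(-1, -849)), -1))) = Add(Mul(-6126, Rational(-1, 38955)), Mul(4751, Pow(Add(-966, 849), -1))) = Add(Rational(2042, 12985), Mul(4751, Pow(-117, -1))) = Add(Rational(2042, 12985), Mul(4751, Rational(-1, 117))) = Add(Rational(2042, 12985), Rational(-4751, 117)) = Rational(-61452821, 1519245)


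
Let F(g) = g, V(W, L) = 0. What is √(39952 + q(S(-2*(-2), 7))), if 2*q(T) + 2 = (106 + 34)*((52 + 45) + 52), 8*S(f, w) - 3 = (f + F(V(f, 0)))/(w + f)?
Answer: √50381 ≈ 224.46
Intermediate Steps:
S(f, w) = 3/8 + f/(8*(f + w)) (S(f, w) = 3/8 + ((f + 0)/(w + f))/8 = 3/8 + (f/(f + w))/8 = 3/8 + f/(8*(f + w)))
q(T) = 10429 (q(T) = -1 + ((106 + 34)*((52 + 45) + 52))/2 = -1 + (140*(97 + 52))/2 = -1 + (140*149)/2 = -1 + (½)*20860 = -1 + 10430 = 10429)
√(39952 + q(S(-2*(-2), 7))) = √(39952 + 10429) = √50381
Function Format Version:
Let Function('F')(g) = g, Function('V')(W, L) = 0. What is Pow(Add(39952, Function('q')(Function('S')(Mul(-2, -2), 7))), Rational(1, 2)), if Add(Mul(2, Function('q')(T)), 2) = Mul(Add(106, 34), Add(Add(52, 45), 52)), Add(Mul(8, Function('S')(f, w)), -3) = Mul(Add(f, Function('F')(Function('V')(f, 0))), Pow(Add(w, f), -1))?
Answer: Pow(50381, Rational(1, 2)) ≈ 224.46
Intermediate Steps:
Function('S')(f, w) = Add(Rational(3, 8), Mul(Rational(1, 8), f, Pow(Add(f, w), -1))) (Function('S')(f, w) = Add(Rational(3, 8), Mul(Rational(1, 8), Mul(Add(f, 0), Pow(Add(w, f), -1)))) = Add(Rational(3, 8), Mul(Rational(1, 8), Mul(f, Pow(Add(f, w), -1)))) = Add(Rational(3, 8), Mul(Rational(1, 8), f, Pow(Add(f, w), -1))))
Function('q')(T) = 10429 (Function('q')(T) = Add(-1, Mul(Rational(1, 2), Mul(Add(106, 34), Add(Add(52, 45), 52)))) = Add(-1, Mul(Rational(1, 2), Mul(140, Add(97, 52)))) = Add(-1, Mul(Rational(1, 2), Mul(140, 149))) = Add(-1, Mul(Rational(1, 2), 20860)) = Add(-1, 10430) = 10429)
Pow(Add(39952, Function('q')(Function('S')(Mul(-2, -2), 7))), Rational(1, 2)) = Pow(Add(39952, 10429), Rational(1, 2)) = Pow(50381, Rational(1, 2))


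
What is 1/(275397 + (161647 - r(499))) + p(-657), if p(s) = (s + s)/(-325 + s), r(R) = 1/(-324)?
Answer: 93032841933/69526708187 ≈ 1.3381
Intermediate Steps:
r(R) = -1/324
p(s) = 2*s/(-325 + s) (p(s) = (2*s)/(-325 + s) = 2*s/(-325 + s))
1/(275397 + (161647 - r(499))) + p(-657) = 1/(275397 + (161647 - 1*(-1/324))) + 2*(-657)/(-325 - 657) = 1/(275397 + (161647 + 1/324)) + 2*(-657)/(-982) = 1/(275397 + 52373629/324) + 2*(-657)*(-1/982) = 1/(141602257/324) + 657/491 = 324/141602257 + 657/491 = 93032841933/69526708187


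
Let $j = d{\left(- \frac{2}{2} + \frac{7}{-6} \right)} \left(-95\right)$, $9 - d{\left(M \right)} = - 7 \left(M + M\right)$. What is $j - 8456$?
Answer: $- \frac{19288}{3} \approx -6429.3$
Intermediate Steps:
$d{\left(M \right)} = 9 + 14 M$ ($d{\left(M \right)} = 9 - - 7 \left(M + M\right) = 9 - - 7 \cdot 2 M = 9 - - 14 M = 9 + 14 M$)
$j = \frac{6080}{3}$ ($j = \left(9 + 14 \left(- \frac{2}{2} + \frac{7}{-6}\right)\right) \left(-95\right) = \left(9 + 14 \left(\left(-2\right) \frac{1}{2} + 7 \left(- \frac{1}{6}\right)\right)\right) \left(-95\right) = \left(9 + 14 \left(-1 - \frac{7}{6}\right)\right) \left(-95\right) = \left(9 + 14 \left(- \frac{13}{6}\right)\right) \left(-95\right) = \left(9 - \frac{91}{3}\right) \left(-95\right) = \left(- \frac{64}{3}\right) \left(-95\right) = \frac{6080}{3} \approx 2026.7$)
$j - 8456 = \frac{6080}{3} - 8456 = - \frac{19288}{3}$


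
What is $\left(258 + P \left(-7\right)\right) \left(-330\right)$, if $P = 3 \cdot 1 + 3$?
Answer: $-71280$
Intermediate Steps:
$P = 6$ ($P = 3 + 3 = 6$)
$\left(258 + P \left(-7\right)\right) \left(-330\right) = \left(258 + 6 \left(-7\right)\right) \left(-330\right) = \left(258 - 42\right) \left(-330\right) = 216 \left(-330\right) = -71280$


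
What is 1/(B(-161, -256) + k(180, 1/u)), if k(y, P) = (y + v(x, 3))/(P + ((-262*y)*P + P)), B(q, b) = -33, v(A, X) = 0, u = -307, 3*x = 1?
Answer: -23579/750477 ≈ -0.031419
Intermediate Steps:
x = ⅓ (x = (⅓)*1 = ⅓ ≈ 0.33333)
k(y, P) = y/(2*P - 262*P*y) (k(y, P) = (y + 0)/(P + ((-262*y)*P + P)) = y/(P + (-262*P*y + P)) = y/(P + (P - 262*P*y)) = y/(2*P - 262*P*y))
1/(B(-161, -256) + k(180, 1/u)) = 1/(-33 - ½*180/(1/(-307)*(-1 + 131*180))) = 1/(-33 - ½*180/(-1/307*(-1 + 23580))) = 1/(-33 - ½*180*(-307)/23579) = 1/(-33 - ½*180*(-307)*1/23579) = 1/(-33 + 27630/23579) = 1/(-750477/23579) = -23579/750477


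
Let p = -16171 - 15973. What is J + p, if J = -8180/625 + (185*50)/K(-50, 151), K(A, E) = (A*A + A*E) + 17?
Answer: -20231984238/629125 ≈ -32159.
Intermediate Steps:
K(A, E) = 17 + A² + A*E (K(A, E) = (A² + A*E) + 17 = 17 + A² + A*E)
p = -32144
J = -9390238/629125 (J = -8180/625 + (185*50)/(17 + (-50)² - 50*151) = -8180*1/625 + 9250/(17 + 2500 - 7550) = -1636/125 + 9250/(-5033) = -1636/125 + 9250*(-1/5033) = -1636/125 - 9250/5033 = -9390238/629125 ≈ -14.926)
J + p = -9390238/629125 - 32144 = -20231984238/629125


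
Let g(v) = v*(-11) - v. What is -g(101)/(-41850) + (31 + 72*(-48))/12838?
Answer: -26482651/89545050 ≈ -0.29575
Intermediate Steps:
g(v) = -12*v (g(v) = -11*v - v = -12*v)
-g(101)/(-41850) + (31 + 72*(-48))/12838 = -(-12)*101/(-41850) + (31 + 72*(-48))/12838 = -1*(-1212)*(-1/41850) + (31 - 3456)*(1/12838) = 1212*(-1/41850) - 3425*1/12838 = -202/6975 - 3425/12838 = -26482651/89545050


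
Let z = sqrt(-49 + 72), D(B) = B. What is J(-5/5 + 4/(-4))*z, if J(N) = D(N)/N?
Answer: sqrt(23) ≈ 4.7958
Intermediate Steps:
J(N) = 1 (J(N) = N/N = 1)
z = sqrt(23) ≈ 4.7958
J(-5/5 + 4/(-4))*z = 1*sqrt(23) = sqrt(23)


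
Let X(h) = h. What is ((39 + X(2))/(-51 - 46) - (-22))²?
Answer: 4380649/9409 ≈ 465.58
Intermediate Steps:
((39 + X(2))/(-51 - 46) - (-22))² = ((39 + 2)/(-51 - 46) - (-22))² = (41/(-97) - 1*(-22))² = (41*(-1/97) + 22)² = (-41/97 + 22)² = (2093/97)² = 4380649/9409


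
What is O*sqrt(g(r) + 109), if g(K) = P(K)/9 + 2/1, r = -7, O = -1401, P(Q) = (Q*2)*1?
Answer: -467*sqrt(985) ≈ -14657.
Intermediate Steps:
P(Q) = 2*Q (P(Q) = (2*Q)*1 = 2*Q)
g(K) = 2 + 2*K/9 (g(K) = (2*K)/9 + 2/1 = (2*K)*(1/9) + 2*1 = 2*K/9 + 2 = 2 + 2*K/9)
O*sqrt(g(r) + 109) = -1401*sqrt((2 + (2/9)*(-7)) + 109) = -1401*sqrt((2 - 14/9) + 109) = -1401*sqrt(4/9 + 109) = -467*sqrt(985)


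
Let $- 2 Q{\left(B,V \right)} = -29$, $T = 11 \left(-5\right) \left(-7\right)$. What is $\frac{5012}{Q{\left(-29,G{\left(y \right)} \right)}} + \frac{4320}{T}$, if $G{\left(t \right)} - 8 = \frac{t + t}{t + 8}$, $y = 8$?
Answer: $\frac{796904}{2233} \approx 356.88$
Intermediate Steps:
$T = 385$ ($T = \left(-55\right) \left(-7\right) = 385$)
$G{\left(t \right)} = 8 + \frac{2 t}{8 + t}$ ($G{\left(t \right)} = 8 + \frac{t + t}{t + 8} = 8 + \frac{2 t}{8 + t}$)
$Q{\left(B,V \right)} = \frac{29}{2}$ ($Q{\left(B,V \right)} = \left(- \frac{1}{2}\right) \left(-29\right) = \frac{29}{2}$)
$\frac{5012}{Q{\left(-29,G{\left(y \right)} \right)}} + \frac{4320}{T} = \frac{5012}{\frac{29}{2}} + \frac{4320}{385} = 5012 \cdot \frac{2}{29} + 4320 \cdot \frac{1}{385} = \frac{10024}{29} + \frac{864}{77} = \frac{796904}{2233}$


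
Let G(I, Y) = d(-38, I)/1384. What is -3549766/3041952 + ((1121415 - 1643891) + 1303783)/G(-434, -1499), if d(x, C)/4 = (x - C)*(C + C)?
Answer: -8578727055677/10891709136 ≈ -787.64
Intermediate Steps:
d(x, C) = 8*C*(x - C) (d(x, C) = 4*((x - C)*(C + C)) = 4*((x - C)*(2*C)) = 4*(2*C*(x - C)) = 8*C*(x - C))
G(I, Y) = I*(-38 - I)/173 (G(I, Y) = (8*I*(-38 - I))/1384 = (8*I*(-38 - I))*(1/1384) = I*(-38 - I)/173)
-3549766/3041952 + ((1121415 - 1643891) + 1303783)/G(-434, -1499) = -3549766/3041952 + ((1121415 - 1643891) + 1303783)/((-1/173*(-434)*(38 - 434))) = -3549766*1/3041952 + (-522476 + 1303783)/((-1/173*(-434)*(-396))) = -1774883/1520976 + 781307/(-171864/173) = -1774883/1520976 + 781307*(-173/171864) = -1774883/1520976 - 135166111/171864 = -8578727055677/10891709136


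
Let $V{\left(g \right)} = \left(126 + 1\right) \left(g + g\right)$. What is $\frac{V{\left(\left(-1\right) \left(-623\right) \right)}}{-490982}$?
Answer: $- \frac{623}{1933} \approx -0.3223$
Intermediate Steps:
$V{\left(g \right)} = 254 g$ ($V{\left(g \right)} = 127 \cdot 2 g = 254 g$)
$\frac{V{\left(\left(-1\right) \left(-623\right) \right)}}{-490982} = \frac{254 \left(\left(-1\right) \left(-623\right)\right)}{-490982} = 254 \cdot 623 \left(- \frac{1}{490982}\right) = 158242 \left(- \frac{1}{490982}\right) = - \frac{623}{1933}$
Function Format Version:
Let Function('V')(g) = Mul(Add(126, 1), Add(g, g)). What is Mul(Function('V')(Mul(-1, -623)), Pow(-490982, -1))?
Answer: Rational(-623, 1933) ≈ -0.32230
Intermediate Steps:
Function('V')(g) = Mul(254, g) (Function('V')(g) = Mul(127, Mul(2, g)) = Mul(254, g))
Mul(Function('V')(Mul(-1, -623)), Pow(-490982, -1)) = Mul(Mul(254, Mul(-1, -623)), Pow(-490982, -1)) = Mul(Mul(254, 623), Rational(-1, 490982)) = Mul(158242, Rational(-1, 490982)) = Rational(-623, 1933)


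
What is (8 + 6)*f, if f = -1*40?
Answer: -560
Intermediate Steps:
f = -40
(8 + 6)*f = (8 + 6)*(-40) = 14*(-40) = -560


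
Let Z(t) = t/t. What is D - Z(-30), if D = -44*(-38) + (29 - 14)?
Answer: 1686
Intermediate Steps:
Z(t) = 1
D = 1687 (D = 1672 + 15 = 1687)
D - Z(-30) = 1687 - 1*1 = 1687 - 1 = 1686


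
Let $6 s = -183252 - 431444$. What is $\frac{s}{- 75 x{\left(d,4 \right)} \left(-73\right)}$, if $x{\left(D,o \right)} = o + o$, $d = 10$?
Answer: $- \frac{76837}{32850} \approx -2.339$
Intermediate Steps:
$x{\left(D,o \right)} = 2 o$
$s = - \frac{307348}{3}$ ($s = \frac{-183252 - 431444}{6} = \frac{1}{6} \left(-614696\right) = - \frac{307348}{3} \approx -1.0245 \cdot 10^{5}$)
$\frac{s}{- 75 x{\left(d,4 \right)} \left(-73\right)} = - \frac{307348}{3 - 75 \cdot 2 \cdot 4 \left(-73\right)} = - \frac{307348}{3 \left(-75\right) 8 \left(-73\right)} = - \frac{307348}{3 \left(\left(-600\right) \left(-73\right)\right)} = - \frac{307348}{3 \cdot 43800} = \left(- \frac{307348}{3}\right) \frac{1}{43800} = - \frac{76837}{32850}$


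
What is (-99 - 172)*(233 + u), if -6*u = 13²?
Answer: -333059/6 ≈ -55510.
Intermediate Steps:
u = -169/6 (u = -⅙*13² = -⅙*169 = -169/6 ≈ -28.167)
(-99 - 172)*(233 + u) = (-99 - 172)*(233 - 169/6) = -271*1229/6 = -333059/6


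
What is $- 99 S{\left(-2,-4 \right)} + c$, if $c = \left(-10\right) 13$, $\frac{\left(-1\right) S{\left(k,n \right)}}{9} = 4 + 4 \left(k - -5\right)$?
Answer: $14126$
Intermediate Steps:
$S{\left(k,n \right)} = -216 - 36 k$ ($S{\left(k,n \right)} = - 9 \left(4 + 4 \left(k - -5\right)\right) = - 9 \left(4 + 4 \left(k + 5\right)\right) = - 9 \left(4 + 4 \left(5 + k\right)\right) = - 9 \left(4 + \left(20 + 4 k\right)\right) = - 9 \left(24 + 4 k\right) = -216 - 36 k$)
$c = -130$
$- 99 S{\left(-2,-4 \right)} + c = - 99 \left(-216 - -72\right) - 130 = - 99 \left(-216 + 72\right) - 130 = \left(-99\right) \left(-144\right) - 130 = 14256 - 130 = 14126$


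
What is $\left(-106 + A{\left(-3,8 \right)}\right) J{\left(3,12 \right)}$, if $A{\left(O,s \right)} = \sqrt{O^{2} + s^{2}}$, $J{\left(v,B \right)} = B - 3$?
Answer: $-954 + 9 \sqrt{73} \approx -877.1$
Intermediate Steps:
$J{\left(v,B \right)} = -3 + B$
$\left(-106 + A{\left(-3,8 \right)}\right) J{\left(3,12 \right)} = \left(-106 + \sqrt{\left(-3\right)^{2} + 8^{2}}\right) \left(-3 + 12\right) = \left(-106 + \sqrt{9 + 64}\right) 9 = \left(-106 + \sqrt{73}\right) 9 = -954 + 9 \sqrt{73}$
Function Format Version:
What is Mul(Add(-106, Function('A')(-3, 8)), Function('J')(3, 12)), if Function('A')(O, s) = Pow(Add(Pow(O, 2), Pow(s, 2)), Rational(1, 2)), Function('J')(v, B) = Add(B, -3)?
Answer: Add(-954, Mul(9, Pow(73, Rational(1, 2)))) ≈ -877.10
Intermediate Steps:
Function('J')(v, B) = Add(-3, B)
Mul(Add(-106, Function('A')(-3, 8)), Function('J')(3, 12)) = Mul(Add(-106, Pow(Add(Pow(-3, 2), Pow(8, 2)), Rational(1, 2))), Add(-3, 12)) = Mul(Add(-106, Pow(Add(9, 64), Rational(1, 2))), 9) = Mul(Add(-106, Pow(73, Rational(1, 2))), 9) = Add(-954, Mul(9, Pow(73, Rational(1, 2))))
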